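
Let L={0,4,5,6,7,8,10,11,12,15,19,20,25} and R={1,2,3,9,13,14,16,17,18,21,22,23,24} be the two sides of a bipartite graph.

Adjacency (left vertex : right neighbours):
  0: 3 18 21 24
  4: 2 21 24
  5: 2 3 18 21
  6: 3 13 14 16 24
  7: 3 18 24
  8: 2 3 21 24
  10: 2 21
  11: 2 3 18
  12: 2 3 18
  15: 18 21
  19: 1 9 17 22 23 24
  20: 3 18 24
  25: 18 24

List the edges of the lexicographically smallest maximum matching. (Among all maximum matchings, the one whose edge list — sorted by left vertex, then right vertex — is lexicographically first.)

|M| = 7 (so the lex-smallest maximum matching has 7 edges)
process left vertices in ascending order; for each, take the smallest-labelled available neighbour that still permits 7 edges overall, or leave it unmatched if none does
lex-smallest matching: {0-3, 4-2, 5-18, 6-13, 7-24, 8-21, 19-1}

Lex-smallest maximum matching: {(0,3), (4,2), (5,18), (6,13), (7,24), (8,21), (19,1)}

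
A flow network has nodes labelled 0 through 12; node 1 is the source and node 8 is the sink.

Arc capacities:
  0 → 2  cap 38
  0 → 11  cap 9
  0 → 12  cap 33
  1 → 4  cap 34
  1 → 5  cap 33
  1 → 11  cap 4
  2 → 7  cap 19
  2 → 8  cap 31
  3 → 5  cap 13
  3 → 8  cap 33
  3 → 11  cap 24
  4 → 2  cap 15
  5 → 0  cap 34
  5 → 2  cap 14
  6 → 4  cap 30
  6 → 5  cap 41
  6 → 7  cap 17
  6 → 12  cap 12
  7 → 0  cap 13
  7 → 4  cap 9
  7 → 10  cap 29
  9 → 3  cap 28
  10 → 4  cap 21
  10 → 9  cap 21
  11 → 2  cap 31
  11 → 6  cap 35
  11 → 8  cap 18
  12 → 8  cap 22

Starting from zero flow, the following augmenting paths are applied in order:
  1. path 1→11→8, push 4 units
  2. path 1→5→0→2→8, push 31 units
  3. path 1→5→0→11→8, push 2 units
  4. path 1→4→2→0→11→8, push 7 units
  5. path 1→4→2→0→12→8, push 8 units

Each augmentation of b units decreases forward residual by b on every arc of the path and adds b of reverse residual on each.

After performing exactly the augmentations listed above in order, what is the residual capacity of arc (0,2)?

Residual capacity of (0,2): 22

after path 1 (1→11→8, push 4): res(0,2)=38
after path 2 (1→5→0→2→8, push 31): res(0,2)=7
after path 3 (1→5→0→11→8, push 2): res(0,2)=7
after path 4 (1→4→2→0→11→8, push 7): res(0,2)=14
after path 5 (1→4→2→0→12→8, push 8): res(0,2)=22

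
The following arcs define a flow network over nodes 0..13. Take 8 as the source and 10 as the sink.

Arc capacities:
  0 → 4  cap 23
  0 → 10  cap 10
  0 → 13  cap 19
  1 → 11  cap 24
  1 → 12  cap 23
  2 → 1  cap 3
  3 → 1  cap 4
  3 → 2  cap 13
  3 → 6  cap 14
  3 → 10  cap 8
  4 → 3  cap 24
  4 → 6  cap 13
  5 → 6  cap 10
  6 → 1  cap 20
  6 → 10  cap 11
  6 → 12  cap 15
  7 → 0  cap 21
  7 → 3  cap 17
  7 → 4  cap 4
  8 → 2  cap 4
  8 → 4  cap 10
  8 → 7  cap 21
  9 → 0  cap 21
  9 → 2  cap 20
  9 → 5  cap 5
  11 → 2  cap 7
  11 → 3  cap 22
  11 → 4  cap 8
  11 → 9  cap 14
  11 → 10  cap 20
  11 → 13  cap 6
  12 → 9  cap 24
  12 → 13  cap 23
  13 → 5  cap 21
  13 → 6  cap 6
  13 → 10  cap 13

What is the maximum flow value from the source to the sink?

Maximum flow value: 34

augment #1: 8→4→3→10 bottleneck 8, total now 8
augment #2: 8→4→6→10 bottleneck 2, total now 10
augment #3: 8→7→0→10 bottleneck 10, total now 20
augment #4: 8→2→1→11→10 bottleneck 3, total now 23
augment #5: 8→7→0→13→10 bottleneck 11, total now 34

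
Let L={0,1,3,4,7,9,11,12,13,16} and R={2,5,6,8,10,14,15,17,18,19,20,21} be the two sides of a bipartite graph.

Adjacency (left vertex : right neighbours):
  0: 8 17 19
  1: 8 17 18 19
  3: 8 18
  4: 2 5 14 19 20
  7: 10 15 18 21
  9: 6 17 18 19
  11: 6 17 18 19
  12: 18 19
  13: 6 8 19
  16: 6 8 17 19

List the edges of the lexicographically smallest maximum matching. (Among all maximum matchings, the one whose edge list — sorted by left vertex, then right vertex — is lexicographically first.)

|M| = 7 (so the lex-smallest maximum matching has 7 edges)
process left vertices in ascending order; for each, take the smallest-labelled available neighbour that still permits 7 edges overall, or leave it unmatched if none does
lex-smallest matching: {0-8, 1-17, 3-18, 4-2, 7-10, 9-6, 11-19}

Lex-smallest maximum matching: {(0,8), (1,17), (3,18), (4,2), (7,10), (9,6), (11,19)}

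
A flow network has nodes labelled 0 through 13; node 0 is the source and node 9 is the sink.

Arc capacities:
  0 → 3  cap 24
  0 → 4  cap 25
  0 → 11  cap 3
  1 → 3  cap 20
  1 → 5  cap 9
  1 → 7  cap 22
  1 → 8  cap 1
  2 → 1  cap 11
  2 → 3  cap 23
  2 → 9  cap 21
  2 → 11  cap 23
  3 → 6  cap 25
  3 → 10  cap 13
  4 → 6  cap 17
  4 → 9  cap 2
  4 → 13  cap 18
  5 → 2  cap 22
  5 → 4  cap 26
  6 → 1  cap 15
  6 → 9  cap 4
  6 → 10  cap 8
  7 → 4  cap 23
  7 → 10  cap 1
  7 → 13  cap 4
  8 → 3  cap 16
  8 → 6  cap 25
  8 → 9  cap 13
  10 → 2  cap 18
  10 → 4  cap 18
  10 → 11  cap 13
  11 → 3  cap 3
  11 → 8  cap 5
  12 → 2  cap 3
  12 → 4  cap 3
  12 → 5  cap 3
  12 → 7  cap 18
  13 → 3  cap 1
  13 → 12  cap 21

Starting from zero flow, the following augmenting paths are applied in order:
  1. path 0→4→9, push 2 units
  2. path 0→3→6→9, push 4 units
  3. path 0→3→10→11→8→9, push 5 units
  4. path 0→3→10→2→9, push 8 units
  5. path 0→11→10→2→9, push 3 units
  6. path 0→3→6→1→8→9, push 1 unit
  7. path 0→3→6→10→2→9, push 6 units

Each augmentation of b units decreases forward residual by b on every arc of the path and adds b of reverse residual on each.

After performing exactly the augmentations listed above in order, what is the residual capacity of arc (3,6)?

after path 1 (0→4→9, push 2): res(3,6)=25
after path 2 (0→3→6→9, push 4): res(3,6)=21
after path 3 (0→3→10→11→8→9, push 5): res(3,6)=21
after path 4 (0→3→10→2→9, push 8): res(3,6)=21
after path 5 (0→11→10→2→9, push 3): res(3,6)=21
after path 6 (0→3→6→1→8→9, push 1): res(3,6)=20
after path 7 (0→3→6→10→2→9, push 6): res(3,6)=14

Residual capacity of (3,6): 14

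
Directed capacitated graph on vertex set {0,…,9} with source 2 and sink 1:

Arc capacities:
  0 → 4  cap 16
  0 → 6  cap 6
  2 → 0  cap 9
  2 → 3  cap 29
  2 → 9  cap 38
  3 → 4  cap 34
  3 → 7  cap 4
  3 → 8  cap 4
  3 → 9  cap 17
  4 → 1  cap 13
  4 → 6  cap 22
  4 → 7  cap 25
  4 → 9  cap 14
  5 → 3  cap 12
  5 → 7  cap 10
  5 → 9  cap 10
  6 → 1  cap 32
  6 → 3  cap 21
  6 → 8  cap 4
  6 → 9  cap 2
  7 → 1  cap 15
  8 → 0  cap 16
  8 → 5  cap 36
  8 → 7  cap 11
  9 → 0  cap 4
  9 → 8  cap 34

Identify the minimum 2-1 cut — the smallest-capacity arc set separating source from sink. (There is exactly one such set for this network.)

augment #1: 2→0→4→1 push 9
augment #2: 2→3→4→1 push 4
augment #3: 2→3→7→1 push 4
augment #4: 2→3→4→6→1 push 21
augment #5: 2→9→0→6→1 push 4
augment #6: 2→9→8→7→1 push 11
augment #7: 2→9→8→0→6→1 push 2
augment #8: 2→9→8→0→4→6→1 push 1
max flow = 56; residual-reachable set from 2 gives S-side
cut edges (S→T): {(0,6), (4,1), (4,6), (7,1)} total cap 56

Min-cut arcs: {(0,6), (4,1), (4,6), (7,1)} (total capacity 56)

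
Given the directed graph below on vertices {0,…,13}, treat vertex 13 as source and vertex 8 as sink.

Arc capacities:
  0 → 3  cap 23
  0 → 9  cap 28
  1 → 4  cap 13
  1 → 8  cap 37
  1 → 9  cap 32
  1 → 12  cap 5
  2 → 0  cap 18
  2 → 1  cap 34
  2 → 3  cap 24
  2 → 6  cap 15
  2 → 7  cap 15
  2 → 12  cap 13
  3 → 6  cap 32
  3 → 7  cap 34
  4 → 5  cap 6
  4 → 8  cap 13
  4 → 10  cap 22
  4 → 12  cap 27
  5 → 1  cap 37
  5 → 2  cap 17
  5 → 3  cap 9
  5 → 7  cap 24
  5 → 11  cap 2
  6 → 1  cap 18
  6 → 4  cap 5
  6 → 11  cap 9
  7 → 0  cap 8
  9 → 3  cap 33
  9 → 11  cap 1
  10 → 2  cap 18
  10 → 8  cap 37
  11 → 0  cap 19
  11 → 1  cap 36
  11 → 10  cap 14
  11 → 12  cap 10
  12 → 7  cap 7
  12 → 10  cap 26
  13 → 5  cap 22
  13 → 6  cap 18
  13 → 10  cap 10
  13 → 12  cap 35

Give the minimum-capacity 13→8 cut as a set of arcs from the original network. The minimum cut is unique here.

Min-cut arcs: {(12,7), (12,10), (13,5), (13,6), (13,10)} (total capacity 83)

augment #1: 13→10→8 push 10
augment #2: 13→5→1→8 push 22
augment #3: 13→6→1→8 push 15
augment #4: 13→6→4→8 push 3
augment #5: 13→12→10→8 push 26
augment #6: 13→12→7→0→3→6→4→8 push 2
augment #7: 13→12→7→0→9→11→10→8 push 1
augment #8: 13→12→7→0→3→6→1→4→8 push 3
augment #9: 13→12→7→0→3→6→11→1→4→8 push 1
max flow = 83; residual-reachable set from 13 gives S-side
cut edges (S→T): {(12,7), (12,10), (13,5), (13,6), (13,10)} total cap 83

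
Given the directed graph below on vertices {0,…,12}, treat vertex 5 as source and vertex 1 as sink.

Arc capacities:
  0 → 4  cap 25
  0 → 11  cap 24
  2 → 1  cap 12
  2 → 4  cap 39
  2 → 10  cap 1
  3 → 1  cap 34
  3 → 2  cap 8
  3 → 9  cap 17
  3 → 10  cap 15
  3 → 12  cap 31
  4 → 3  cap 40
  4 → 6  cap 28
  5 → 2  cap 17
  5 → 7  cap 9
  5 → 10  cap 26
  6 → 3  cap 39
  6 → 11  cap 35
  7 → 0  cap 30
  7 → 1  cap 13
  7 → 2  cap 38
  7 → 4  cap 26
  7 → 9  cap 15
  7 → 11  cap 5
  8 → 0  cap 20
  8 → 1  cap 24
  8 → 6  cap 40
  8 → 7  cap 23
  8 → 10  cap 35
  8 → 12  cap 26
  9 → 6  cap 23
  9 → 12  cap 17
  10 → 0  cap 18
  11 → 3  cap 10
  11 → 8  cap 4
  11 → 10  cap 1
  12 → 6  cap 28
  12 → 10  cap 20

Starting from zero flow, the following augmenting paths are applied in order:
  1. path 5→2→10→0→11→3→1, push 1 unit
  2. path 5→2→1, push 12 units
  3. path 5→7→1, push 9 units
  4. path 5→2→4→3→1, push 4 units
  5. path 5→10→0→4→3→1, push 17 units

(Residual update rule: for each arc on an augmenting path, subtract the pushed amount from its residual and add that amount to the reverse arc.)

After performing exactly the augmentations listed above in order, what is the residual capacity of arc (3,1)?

Residual capacity of (3,1): 12

after path 1 (5→2→10→0→11→3→1, push 1): res(3,1)=33
after path 2 (5→2→1, push 12): res(3,1)=33
after path 3 (5→7→1, push 9): res(3,1)=33
after path 4 (5→2→4→3→1, push 4): res(3,1)=29
after path 5 (5→10→0→4→3→1, push 17): res(3,1)=12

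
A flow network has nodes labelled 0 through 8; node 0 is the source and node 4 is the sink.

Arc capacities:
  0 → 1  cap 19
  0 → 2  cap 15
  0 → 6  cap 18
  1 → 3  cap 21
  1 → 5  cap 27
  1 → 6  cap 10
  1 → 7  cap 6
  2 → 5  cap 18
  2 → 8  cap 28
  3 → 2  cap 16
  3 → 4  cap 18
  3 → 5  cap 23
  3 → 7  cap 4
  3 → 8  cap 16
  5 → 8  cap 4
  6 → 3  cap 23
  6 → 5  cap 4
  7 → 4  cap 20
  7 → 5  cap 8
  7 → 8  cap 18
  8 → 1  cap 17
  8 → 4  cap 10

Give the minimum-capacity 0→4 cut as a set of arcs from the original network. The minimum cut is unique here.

Min-cut arcs: {(1,7), (3,4), (3,7), (8,4)} (total capacity 38)

augment #1: 0→1→3→4 push 18
augment #2: 0→1→7→4 push 1
augment #3: 0→2→8→4 push 10
augment #4: 0→6→3→7→4 push 4
augment #5: 0→2→8→1→7→4 push 5
max flow = 38; residual-reachable set from 0 gives S-side
cut edges (S→T): {(1,7), (3,4), (3,7), (8,4)} total cap 38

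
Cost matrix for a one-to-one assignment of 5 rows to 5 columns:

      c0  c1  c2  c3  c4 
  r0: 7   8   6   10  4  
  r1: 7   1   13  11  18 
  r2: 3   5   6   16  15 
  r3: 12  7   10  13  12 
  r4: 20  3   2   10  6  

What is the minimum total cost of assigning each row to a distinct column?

Minimum assignment cost: 23

optimal assignment: row0→col4 (cost 4), row1→col1 (cost 1), row2→col0 (cost 3), row3→col3 (cost 13), row4→col2 (cost 2)
total = 4 + 1 + 3 + 13 + 2 = 23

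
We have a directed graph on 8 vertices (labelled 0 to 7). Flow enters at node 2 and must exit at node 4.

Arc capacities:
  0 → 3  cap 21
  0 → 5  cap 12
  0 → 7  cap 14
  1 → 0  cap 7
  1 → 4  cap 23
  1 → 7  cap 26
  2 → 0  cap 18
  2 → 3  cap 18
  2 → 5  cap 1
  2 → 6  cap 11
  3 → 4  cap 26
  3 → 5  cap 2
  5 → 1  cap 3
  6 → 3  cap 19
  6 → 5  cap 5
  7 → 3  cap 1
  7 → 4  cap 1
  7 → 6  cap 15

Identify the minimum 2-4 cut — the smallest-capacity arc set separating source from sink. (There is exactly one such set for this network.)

Min-cut arcs: {(3,4), (5,1), (7,4)} (total capacity 30)

augment #1: 2→3→4 push 18
augment #2: 2→0→3→4 push 8
augment #3: 2→0→7→4 push 1
augment #4: 2→5→1→4 push 1
augment #5: 2→0→5→1→4 push 2
max flow = 30; residual-reachable set from 2 gives S-side
cut edges (S→T): {(3,4), (5,1), (7,4)} total cap 30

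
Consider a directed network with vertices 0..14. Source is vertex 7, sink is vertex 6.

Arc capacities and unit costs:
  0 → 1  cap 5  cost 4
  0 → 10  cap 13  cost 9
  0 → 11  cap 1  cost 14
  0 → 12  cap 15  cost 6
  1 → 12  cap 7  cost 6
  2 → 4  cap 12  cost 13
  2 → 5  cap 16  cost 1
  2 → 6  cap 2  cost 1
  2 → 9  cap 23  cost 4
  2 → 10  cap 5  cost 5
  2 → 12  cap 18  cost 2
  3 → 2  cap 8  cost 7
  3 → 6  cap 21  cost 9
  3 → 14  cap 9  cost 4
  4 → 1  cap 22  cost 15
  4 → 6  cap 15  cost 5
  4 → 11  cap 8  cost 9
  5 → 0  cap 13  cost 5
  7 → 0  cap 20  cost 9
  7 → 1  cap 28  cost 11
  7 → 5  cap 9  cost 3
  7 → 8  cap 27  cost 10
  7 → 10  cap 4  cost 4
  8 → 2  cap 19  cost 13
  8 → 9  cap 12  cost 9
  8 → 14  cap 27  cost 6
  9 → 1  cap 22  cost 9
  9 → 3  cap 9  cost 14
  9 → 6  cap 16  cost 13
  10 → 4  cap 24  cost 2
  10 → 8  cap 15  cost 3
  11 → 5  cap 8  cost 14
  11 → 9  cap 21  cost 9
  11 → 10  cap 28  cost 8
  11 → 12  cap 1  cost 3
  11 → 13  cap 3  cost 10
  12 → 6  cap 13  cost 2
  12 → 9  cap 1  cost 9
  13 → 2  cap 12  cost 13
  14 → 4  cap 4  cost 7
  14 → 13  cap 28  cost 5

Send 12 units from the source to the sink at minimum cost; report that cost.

Minimum cost for 12 units: 172

shortest-cost path #1: 7→10→4→6 push 4 @ unit cost 11 (adds 44)
shortest-cost path #2: 7→5→0→12→6 push 8 @ unit cost 16 (adds 128)
total cost = 172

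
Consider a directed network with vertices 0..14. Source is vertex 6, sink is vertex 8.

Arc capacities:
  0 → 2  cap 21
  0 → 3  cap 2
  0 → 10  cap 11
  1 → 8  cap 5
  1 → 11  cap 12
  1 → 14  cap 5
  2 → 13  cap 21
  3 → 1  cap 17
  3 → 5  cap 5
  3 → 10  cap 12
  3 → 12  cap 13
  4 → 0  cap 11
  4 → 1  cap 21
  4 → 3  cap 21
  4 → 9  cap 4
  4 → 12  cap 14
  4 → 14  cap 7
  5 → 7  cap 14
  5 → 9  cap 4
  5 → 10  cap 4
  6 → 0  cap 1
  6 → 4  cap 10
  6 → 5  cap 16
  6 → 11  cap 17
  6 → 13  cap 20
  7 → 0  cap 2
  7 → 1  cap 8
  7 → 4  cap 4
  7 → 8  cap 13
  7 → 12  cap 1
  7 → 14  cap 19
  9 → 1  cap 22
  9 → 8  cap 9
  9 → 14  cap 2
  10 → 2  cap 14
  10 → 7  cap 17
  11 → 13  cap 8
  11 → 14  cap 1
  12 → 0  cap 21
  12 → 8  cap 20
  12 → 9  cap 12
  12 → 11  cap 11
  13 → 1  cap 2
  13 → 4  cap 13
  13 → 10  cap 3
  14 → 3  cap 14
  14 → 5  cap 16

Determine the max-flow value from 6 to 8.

Maximum flow value: 46

augment #1: 6→4→1→8 bottleneck 5, total now 5
augment #2: 6→4→9→8 bottleneck 4, total now 9
augment #3: 6→4→12→8 bottleneck 1, total now 10
augment #4: 6→5→7→8 bottleneck 13, total now 23
augment #5: 6→5→9→8 bottleneck 3, total now 26
augment #6: 6→0→3→12→8 bottleneck 1, total now 27
augment #7: 6→13→4→12→8 bottleneck 13, total now 40
augment #8: 6→11→14→3→12→8 bottleneck 1, total now 41
augment #9: 6→13→10→7→12→8 bottleneck 1, total now 42
augment #10: 6→13→1→4→3→12→8 bottleneck 2, total now 44
augment #11: 6→13→10→7→5→9→8 bottleneck 1, total now 45
augment #12: 6→13→10→7→0→3→12→8 bottleneck 1, total now 46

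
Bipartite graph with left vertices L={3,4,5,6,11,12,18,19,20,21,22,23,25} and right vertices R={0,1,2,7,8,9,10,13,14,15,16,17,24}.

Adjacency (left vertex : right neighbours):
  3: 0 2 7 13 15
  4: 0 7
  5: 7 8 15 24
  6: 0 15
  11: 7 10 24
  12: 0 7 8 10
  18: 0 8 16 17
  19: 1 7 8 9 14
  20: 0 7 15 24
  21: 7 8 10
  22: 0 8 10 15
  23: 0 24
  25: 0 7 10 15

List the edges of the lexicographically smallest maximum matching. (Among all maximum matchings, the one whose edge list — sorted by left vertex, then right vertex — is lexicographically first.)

|M| = 9 (so the lex-smallest maximum matching has 9 edges)
process left vertices in ascending order; for each, take the smallest-labelled available neighbour that still permits 9 edges overall, or leave it unmatched if none does
lex-smallest matching: {3-2, 4-0, 5-7, 6-15, 11-10, 12-8, 18-16, 19-1, 20-24}

Lex-smallest maximum matching: {(3,2), (4,0), (5,7), (6,15), (11,10), (12,8), (18,16), (19,1), (20,24)}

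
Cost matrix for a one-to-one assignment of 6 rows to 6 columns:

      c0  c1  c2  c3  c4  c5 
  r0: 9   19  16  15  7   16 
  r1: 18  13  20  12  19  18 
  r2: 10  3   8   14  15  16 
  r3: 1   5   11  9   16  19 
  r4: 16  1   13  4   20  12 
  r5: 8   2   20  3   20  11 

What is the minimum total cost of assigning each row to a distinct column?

Minimum assignment cost: 38

optimal assignment: row0→col4 (cost 7), row1→col5 (cost 18), row2→col2 (cost 8), row3→col0 (cost 1), row4→col1 (cost 1), row5→col3 (cost 3)
total = 7 + 18 + 8 + 1 + 1 + 3 = 38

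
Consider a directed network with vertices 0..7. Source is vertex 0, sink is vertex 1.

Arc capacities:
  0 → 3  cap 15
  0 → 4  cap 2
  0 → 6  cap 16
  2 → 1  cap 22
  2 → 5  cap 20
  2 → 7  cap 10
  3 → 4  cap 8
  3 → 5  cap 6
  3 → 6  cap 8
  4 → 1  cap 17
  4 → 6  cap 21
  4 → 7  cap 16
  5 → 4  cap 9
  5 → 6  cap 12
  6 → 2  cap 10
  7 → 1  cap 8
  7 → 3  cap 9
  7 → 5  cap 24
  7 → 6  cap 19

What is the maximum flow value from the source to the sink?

Maximum flow value: 26

augment #1: 0→4→1 bottleneck 2, total now 2
augment #2: 0→3→4→1 bottleneck 8, total now 10
augment #3: 0→6→2→1 bottleneck 10, total now 20
augment #4: 0→3→5→4→1 bottleneck 6, total now 26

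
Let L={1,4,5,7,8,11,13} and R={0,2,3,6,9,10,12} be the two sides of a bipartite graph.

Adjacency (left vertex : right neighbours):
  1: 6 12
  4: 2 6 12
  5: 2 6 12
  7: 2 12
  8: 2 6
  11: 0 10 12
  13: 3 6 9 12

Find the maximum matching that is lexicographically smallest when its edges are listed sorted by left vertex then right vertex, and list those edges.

Lex-smallest maximum matching: {(1,6), (4,2), (5,12), (11,0), (13,3)}

|M| = 5 (so the lex-smallest maximum matching has 5 edges)
process left vertices in ascending order; for each, take the smallest-labelled available neighbour that still permits 5 edges overall, or leave it unmatched if none does
lex-smallest matching: {1-6, 4-2, 5-12, 11-0, 13-3}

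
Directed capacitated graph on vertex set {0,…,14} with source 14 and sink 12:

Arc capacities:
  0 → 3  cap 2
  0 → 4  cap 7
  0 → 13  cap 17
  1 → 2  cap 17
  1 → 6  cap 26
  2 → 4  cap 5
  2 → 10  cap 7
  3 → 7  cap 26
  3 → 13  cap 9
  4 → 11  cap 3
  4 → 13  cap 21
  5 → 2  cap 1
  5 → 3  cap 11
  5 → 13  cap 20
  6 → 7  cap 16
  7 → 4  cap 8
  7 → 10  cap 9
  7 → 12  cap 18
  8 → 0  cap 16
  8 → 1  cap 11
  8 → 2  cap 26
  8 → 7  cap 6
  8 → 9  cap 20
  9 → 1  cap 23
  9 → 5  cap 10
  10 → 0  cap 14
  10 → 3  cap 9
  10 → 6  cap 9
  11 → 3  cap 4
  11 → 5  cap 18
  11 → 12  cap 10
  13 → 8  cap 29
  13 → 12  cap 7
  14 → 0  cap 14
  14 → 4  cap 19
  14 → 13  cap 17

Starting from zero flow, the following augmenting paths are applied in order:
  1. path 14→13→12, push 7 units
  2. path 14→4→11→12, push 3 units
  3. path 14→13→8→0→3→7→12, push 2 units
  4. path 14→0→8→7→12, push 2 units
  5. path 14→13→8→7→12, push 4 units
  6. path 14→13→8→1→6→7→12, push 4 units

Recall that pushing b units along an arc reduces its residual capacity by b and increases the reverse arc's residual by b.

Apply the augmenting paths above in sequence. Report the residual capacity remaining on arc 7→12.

Residual capacity of (7,12): 6

after path 1 (14→13→12, push 7): res(7,12)=18
after path 2 (14→4→11→12, push 3): res(7,12)=18
after path 3 (14→13→8→0→3→7→12, push 2): res(7,12)=16
after path 4 (14→0→8→7→12, push 2): res(7,12)=14
after path 5 (14→13→8→7→12, push 4): res(7,12)=10
after path 6 (14→13→8→1→6→7→12, push 4): res(7,12)=6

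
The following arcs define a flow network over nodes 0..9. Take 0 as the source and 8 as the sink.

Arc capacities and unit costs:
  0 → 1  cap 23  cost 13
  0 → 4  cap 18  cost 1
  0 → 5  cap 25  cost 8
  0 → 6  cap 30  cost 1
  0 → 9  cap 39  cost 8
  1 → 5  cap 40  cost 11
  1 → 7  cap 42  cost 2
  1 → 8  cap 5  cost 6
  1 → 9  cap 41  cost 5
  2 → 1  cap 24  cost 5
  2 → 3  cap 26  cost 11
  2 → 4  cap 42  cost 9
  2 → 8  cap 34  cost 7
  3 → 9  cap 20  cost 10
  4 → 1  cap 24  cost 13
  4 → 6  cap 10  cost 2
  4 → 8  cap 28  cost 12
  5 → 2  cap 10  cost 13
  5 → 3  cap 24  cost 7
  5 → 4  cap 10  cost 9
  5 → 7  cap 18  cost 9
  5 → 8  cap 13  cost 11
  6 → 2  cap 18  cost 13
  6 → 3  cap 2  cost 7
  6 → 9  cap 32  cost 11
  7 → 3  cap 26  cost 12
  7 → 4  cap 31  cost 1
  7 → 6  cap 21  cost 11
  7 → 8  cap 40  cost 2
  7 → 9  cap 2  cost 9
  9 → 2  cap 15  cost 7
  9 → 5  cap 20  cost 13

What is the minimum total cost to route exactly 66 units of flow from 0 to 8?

shortest-cost path #1: 0→4→8 push 18 @ unit cost 13 (adds 234)
shortest-cost path #2: 0→1→7→8 push 23 @ unit cost 17 (adds 391)
shortest-cost path #3: 0→5→8 push 13 @ unit cost 19 (adds 247)
shortest-cost path #4: 0→5→7→8 push 12 @ unit cost 19 (adds 228)
total cost = 1100

Minimum cost for 66 units: 1100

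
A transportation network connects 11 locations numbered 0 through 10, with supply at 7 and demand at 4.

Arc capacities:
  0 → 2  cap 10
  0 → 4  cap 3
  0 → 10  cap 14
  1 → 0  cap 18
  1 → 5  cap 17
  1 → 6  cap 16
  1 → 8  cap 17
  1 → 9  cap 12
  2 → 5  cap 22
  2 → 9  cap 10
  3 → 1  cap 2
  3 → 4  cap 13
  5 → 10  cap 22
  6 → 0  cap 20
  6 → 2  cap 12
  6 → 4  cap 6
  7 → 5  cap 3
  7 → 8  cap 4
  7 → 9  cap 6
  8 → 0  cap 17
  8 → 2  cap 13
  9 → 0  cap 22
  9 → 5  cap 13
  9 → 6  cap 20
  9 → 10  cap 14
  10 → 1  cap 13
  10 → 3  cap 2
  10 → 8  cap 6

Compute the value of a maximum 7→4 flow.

augment #1: 7→8→0→4 bottleneck 3, total now 3
augment #2: 7→9→6→4 bottleneck 6, total now 9
augment #3: 7→5→10→3→4 bottleneck 2, total now 11

Maximum flow value: 11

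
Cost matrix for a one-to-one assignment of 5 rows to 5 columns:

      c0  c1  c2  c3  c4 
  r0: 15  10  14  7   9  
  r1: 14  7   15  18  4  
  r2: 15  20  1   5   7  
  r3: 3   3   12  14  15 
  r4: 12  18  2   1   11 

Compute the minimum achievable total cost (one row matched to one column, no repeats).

Minimum assignment cost: 19

optimal assignment: row0→col1 (cost 10), row1→col4 (cost 4), row2→col2 (cost 1), row3→col0 (cost 3), row4→col3 (cost 1)
total = 10 + 4 + 1 + 3 + 1 = 19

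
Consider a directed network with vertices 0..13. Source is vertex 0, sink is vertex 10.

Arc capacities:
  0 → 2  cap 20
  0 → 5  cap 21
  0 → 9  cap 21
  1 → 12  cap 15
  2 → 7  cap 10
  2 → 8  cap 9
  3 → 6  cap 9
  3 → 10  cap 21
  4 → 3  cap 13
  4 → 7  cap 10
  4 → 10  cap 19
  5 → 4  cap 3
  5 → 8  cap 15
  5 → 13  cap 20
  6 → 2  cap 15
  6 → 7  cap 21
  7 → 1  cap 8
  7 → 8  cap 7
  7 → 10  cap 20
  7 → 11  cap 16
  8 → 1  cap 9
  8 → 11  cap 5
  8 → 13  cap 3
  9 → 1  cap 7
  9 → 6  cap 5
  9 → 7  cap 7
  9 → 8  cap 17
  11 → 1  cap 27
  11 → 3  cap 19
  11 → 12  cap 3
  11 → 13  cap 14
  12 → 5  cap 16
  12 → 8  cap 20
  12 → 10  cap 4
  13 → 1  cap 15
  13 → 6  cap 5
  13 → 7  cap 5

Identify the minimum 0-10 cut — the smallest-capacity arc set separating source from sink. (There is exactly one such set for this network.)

augment #1: 0→2→7→10 push 10
augment #2: 0→5→4→10 push 3
augment #3: 0→9→7→10 push 7
augment #4: 0→5→13→7→10 push 3
augment #5: 0→9→1→12→10 push 4
augment #6: 0→2→8→11→3→10 push 5
augment #7: 0→5→13→7→11→3→10 push 2
augment #8: 0→9→6→7→11→3→10 push 5
augment #9: 0→5→13→6→7→11→3→10 push 5
max flow = 44; residual-reachable set from 0 gives S-side
cut edges (S→T): {(2,7), (5,4), (8,11), (9,6), (9,7), (12,10), (13,6), (13,7)} total cap 44

Min-cut arcs: {(2,7), (5,4), (8,11), (9,6), (9,7), (12,10), (13,6), (13,7)} (total capacity 44)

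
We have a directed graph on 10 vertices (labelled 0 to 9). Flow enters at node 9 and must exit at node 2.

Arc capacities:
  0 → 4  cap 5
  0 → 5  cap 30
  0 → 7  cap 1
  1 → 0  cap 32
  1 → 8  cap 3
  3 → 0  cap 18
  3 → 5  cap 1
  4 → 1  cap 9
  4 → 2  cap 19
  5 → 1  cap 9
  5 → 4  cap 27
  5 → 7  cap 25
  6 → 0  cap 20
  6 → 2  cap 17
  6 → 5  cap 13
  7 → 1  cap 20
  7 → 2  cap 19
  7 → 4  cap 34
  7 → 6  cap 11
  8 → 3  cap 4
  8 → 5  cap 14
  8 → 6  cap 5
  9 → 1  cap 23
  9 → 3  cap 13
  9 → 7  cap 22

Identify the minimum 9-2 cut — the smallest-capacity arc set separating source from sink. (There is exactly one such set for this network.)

augment #1: 9→7→2 push 19
augment #2: 9→7→4→2 push 3
augment #3: 9→1→0→4→2 push 5
augment #4: 9→1→8→6→2 push 3
augment #5: 9→3→5→4→2 push 1
augment #6: 9→1→0→5→4→2 push 10
augment #7: 9→1→0→7→6→2 push 1
augment #8: 9→1→0→5→7→6→2 push 4
augment #9: 9→3→0→5→7→6→2 push 6
max flow = 52; residual-reachable set from 9 gives S-side
cut edges (S→T): {(1,8), (4,2), (7,2), (7,6)} total cap 52

Min-cut arcs: {(1,8), (4,2), (7,2), (7,6)} (total capacity 52)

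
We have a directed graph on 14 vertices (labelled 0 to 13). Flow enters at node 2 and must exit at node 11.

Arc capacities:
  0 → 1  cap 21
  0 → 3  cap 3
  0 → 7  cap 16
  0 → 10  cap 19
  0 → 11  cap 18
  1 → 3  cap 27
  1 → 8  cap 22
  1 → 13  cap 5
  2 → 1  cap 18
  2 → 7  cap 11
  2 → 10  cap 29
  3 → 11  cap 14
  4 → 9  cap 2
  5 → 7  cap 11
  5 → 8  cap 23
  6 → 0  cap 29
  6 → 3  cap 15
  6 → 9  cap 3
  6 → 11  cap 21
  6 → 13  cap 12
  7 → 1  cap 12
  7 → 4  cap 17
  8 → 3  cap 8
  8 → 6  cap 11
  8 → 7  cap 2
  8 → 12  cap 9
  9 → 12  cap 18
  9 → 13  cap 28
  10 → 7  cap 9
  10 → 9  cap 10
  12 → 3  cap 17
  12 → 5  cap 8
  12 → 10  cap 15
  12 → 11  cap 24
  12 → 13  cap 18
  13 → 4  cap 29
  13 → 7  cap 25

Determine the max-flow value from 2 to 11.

augment #1: 2→1→3→11 bottleneck 14, total now 14
augment #2: 2→1→8→6→11 bottleneck 4, total now 18
augment #3: 2→10→9→12→11 bottleneck 10, total now 28
augment #4: 2→7→1→8→6→11 bottleneck 7, total now 35
augment #5: 2→7→1→8→12→11 bottleneck 4, total now 39
augment #6: 2→10→7→1→8→12→11 bottleneck 1, total now 40
augment #7: 2→10→7→4→9→12→11 bottleneck 2, total now 42

Maximum flow value: 42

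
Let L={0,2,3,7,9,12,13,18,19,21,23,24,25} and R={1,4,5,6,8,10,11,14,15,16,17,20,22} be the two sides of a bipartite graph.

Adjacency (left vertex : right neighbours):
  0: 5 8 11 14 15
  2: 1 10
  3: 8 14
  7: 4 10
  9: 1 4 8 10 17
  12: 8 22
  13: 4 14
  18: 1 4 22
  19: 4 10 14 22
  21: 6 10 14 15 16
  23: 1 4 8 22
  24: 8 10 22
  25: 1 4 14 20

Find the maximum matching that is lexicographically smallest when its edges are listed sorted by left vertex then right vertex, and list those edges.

Lex-smallest maximum matching: {(0,5), (2,1), (3,8), (7,4), (9,17), (12,22), (13,14), (19,10), (21,6), (25,20)}

|M| = 10 (so the lex-smallest maximum matching has 10 edges)
process left vertices in ascending order; for each, take the smallest-labelled available neighbour that still permits 10 edges overall, or leave it unmatched if none does
lex-smallest matching: {0-5, 2-1, 3-8, 7-4, 9-17, 12-22, 13-14, 19-10, 21-6, 25-20}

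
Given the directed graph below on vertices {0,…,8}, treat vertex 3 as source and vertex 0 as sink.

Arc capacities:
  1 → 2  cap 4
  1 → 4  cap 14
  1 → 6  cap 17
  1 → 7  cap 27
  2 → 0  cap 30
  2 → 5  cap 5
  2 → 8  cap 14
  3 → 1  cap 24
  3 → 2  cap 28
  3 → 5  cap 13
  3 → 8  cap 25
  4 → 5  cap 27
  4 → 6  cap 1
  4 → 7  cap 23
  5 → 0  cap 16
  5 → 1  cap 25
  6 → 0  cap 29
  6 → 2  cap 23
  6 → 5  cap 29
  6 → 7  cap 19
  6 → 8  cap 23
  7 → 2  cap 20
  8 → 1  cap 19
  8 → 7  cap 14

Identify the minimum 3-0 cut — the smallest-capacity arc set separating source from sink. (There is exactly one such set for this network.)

augment #1: 3→2→0 push 28
augment #2: 3→5→0 push 13
augment #3: 3→1→2→0 push 2
augment #4: 3→1→6→0 push 17
augment #5: 3→1→2→5→0 push 2
augment #6: 3→1→4→5→0 push 1
augment #7: 3→1→4→6→0 push 1
max flow = 64; residual-reachable set from 3 gives S-side
cut edges (S→T): {(1,6), (2,0), (4,6), (5,0)} total cap 64

Min-cut arcs: {(1,6), (2,0), (4,6), (5,0)} (total capacity 64)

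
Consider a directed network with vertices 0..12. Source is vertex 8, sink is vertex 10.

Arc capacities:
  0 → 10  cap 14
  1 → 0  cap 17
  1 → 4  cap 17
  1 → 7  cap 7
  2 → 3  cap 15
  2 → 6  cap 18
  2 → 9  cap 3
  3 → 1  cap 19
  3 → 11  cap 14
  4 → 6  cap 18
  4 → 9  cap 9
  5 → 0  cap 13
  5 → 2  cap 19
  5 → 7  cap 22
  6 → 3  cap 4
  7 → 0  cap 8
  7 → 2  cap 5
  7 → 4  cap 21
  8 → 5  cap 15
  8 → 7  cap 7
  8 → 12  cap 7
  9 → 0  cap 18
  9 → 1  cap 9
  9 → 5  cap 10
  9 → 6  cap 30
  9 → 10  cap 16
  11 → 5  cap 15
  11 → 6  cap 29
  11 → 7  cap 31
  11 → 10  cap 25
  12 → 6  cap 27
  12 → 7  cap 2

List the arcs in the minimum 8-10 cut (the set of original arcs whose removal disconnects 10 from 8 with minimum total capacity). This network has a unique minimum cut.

augment #1: 8→5→0→10 push 13
augment #2: 8→7→0→10 push 1
augment #3: 8→5→2→9→10 push 2
augment #4: 8→7→2→9→10 push 1
augment #5: 8→7→4→9→10 push 5
augment #6: 8→12→6→3→11→10 push 4
augment #7: 8→12→7→4→9→10 push 2
max flow = 28; residual-reachable set from 8 gives S-side
cut edges (S→T): {(6,3), (8,5), (8,7), (12,7)} total cap 28

Min-cut arcs: {(6,3), (8,5), (8,7), (12,7)} (total capacity 28)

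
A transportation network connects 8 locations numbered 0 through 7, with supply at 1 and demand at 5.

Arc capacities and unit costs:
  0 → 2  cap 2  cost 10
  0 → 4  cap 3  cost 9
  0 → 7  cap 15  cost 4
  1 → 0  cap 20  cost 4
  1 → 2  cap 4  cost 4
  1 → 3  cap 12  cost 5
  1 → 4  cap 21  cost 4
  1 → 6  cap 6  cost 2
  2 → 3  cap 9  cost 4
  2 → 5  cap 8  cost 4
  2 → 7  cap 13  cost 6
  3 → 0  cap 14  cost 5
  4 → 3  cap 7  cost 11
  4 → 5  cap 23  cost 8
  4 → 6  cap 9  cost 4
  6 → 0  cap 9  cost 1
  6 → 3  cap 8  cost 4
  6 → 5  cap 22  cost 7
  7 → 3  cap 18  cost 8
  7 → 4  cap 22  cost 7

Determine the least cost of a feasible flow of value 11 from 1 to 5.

Minimum cost for 11 units: 98

shortest-cost path #1: 1→2→5 push 4 @ unit cost 8 (adds 32)
shortest-cost path #2: 1→6→5 push 6 @ unit cost 9 (adds 54)
shortest-cost path #3: 1→4→5 push 1 @ unit cost 12 (adds 12)
total cost = 98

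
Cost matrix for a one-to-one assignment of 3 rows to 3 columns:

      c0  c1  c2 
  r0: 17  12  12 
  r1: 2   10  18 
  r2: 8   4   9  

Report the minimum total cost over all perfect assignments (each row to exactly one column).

optimal assignment: row0→col2 (cost 12), row1→col0 (cost 2), row2→col1 (cost 4)
total = 12 + 2 + 4 = 18

Minimum assignment cost: 18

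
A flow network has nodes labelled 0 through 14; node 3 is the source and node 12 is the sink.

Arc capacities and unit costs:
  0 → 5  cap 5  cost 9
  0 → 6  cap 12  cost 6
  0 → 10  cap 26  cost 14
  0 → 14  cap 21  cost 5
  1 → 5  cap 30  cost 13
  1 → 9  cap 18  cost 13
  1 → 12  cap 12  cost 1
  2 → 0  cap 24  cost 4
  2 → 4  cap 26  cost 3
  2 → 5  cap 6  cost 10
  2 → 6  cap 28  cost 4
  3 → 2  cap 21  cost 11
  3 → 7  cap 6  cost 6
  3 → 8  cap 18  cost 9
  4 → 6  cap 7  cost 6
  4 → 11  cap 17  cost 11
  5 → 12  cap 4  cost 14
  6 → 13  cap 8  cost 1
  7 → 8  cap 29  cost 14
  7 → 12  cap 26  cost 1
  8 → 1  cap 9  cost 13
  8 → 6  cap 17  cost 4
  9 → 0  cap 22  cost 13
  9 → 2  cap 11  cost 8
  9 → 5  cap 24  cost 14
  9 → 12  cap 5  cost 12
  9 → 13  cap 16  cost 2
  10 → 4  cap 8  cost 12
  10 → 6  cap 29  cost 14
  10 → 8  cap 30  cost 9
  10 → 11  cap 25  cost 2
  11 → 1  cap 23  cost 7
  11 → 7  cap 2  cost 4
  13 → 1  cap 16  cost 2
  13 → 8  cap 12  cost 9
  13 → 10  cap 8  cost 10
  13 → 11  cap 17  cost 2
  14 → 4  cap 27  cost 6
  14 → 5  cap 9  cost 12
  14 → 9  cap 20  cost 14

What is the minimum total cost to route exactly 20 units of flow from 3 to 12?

Minimum cost for 20 units: 324

shortest-cost path #1: 3→7→12 push 6 @ unit cost 7 (adds 42)
shortest-cost path #2: 3→8→6→13→1→12 push 8 @ unit cost 17 (adds 136)
shortest-cost path #3: 3→8→1→12 push 4 @ unit cost 23 (adds 92)
shortest-cost path #4: 3→8→1→13→11→7→12 push 2 @ unit cost 27 (adds 54)
total cost = 324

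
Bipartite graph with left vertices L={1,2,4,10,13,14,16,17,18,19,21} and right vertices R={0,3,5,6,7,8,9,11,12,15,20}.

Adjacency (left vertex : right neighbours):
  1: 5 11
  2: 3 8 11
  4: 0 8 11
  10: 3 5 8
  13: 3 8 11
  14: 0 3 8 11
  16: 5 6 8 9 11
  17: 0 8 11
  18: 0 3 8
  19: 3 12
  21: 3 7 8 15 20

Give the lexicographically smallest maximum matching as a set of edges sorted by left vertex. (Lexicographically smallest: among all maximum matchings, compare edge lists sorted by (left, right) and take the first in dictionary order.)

|M| = 8 (so the lex-smallest maximum matching has 8 edges)
process left vertices in ascending order; for each, take the smallest-labelled available neighbour that still permits 8 edges overall, or leave it unmatched if none does
lex-smallest matching: {1-5, 2-3, 4-0, 10-8, 13-11, 16-6, 19-12, 21-7}

Lex-smallest maximum matching: {(1,5), (2,3), (4,0), (10,8), (13,11), (16,6), (19,12), (21,7)}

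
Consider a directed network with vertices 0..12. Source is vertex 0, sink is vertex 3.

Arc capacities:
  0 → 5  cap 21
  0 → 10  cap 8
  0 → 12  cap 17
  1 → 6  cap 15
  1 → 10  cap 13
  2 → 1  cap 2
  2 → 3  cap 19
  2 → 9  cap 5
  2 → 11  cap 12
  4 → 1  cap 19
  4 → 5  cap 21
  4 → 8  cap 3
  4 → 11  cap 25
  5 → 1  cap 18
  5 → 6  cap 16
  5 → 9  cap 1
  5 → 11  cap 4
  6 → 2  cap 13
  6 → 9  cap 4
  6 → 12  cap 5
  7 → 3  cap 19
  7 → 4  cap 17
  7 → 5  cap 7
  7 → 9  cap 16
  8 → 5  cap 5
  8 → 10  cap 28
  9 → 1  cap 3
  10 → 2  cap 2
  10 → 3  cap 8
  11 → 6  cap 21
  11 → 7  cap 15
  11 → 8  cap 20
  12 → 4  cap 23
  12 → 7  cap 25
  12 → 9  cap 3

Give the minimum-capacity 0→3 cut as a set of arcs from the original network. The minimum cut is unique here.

augment #1: 0→10→3 push 8
augment #2: 0→12→7→3 push 17
augment #3: 0→5→6→2→3 push 13
augment #4: 0→5→11→7→3 push 2
augment #5: 0→5→1→10→2→3 push 2
max flow = 42; residual-reachable set from 0 gives S-side
cut edges (S→T): {(6,2), (7,3), (10,2), (10,3)} total cap 42

Min-cut arcs: {(6,2), (7,3), (10,2), (10,3)} (total capacity 42)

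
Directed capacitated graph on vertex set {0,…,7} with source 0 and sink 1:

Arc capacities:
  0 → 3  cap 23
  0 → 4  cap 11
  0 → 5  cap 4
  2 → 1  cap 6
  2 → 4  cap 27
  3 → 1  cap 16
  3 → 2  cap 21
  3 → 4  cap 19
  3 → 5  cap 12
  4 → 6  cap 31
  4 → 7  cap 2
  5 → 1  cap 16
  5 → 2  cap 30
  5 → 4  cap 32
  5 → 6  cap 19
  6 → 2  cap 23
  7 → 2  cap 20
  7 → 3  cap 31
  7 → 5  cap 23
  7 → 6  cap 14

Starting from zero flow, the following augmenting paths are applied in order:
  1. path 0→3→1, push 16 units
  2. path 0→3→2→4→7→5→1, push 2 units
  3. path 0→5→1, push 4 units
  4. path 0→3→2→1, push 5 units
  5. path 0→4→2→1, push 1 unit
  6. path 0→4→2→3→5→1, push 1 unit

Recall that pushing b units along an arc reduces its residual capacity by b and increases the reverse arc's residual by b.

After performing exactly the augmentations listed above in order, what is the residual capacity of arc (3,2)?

after path 1 (0→3→1, push 16): res(3,2)=21
after path 2 (0→3→2→4→7→5→1, push 2): res(3,2)=19
after path 3 (0→5→1, push 4): res(3,2)=19
after path 4 (0→3→2→1, push 5): res(3,2)=14
after path 5 (0→4→2→1, push 1): res(3,2)=14
after path 6 (0→4→2→3→5→1, push 1): res(3,2)=15

Residual capacity of (3,2): 15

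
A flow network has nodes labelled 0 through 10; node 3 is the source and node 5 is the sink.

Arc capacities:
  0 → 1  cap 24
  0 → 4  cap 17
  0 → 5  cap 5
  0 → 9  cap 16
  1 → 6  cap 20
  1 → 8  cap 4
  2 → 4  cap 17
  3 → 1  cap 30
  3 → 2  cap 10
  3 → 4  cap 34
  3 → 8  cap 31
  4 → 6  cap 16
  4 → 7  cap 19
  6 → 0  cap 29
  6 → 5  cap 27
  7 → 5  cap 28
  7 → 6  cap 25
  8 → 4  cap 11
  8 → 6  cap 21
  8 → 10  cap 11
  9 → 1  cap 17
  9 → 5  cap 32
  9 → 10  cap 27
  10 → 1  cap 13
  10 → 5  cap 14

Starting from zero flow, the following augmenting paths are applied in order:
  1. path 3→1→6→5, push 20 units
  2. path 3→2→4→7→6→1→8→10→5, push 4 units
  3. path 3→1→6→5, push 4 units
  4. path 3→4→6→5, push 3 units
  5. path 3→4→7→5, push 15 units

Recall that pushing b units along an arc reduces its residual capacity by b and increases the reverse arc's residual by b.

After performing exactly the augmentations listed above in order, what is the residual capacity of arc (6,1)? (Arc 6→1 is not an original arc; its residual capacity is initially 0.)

Residual capacity of (6,1): 20

after path 1 (3→1→6→5, push 20): res(6,1)=20
after path 2 (3→2→4→7→6→1→8→10→5, push 4): res(6,1)=16
after path 3 (3→1→6→5, push 4): res(6,1)=20
after path 4 (3→4→6→5, push 3): res(6,1)=20
after path 5 (3→4→7→5, push 15): res(6,1)=20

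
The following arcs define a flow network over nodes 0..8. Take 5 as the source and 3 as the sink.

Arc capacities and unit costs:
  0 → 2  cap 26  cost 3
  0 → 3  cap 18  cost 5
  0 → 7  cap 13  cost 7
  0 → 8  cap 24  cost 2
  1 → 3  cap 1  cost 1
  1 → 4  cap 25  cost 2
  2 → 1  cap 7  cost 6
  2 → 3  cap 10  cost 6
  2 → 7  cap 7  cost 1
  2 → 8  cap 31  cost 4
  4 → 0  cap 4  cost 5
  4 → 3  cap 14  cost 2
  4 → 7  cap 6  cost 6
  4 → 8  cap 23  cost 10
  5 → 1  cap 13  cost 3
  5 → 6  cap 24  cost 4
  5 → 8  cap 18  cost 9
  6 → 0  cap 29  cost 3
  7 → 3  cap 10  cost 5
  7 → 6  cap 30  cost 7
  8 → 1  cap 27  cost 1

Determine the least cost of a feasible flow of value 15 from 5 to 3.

Minimum cost for 15 units: 112

shortest-cost path #1: 5→1→3 push 1 @ unit cost 4 (adds 4)
shortest-cost path #2: 5→1→4→3 push 12 @ unit cost 7 (adds 84)
shortest-cost path #3: 5→6→0→3 push 2 @ unit cost 12 (adds 24)
total cost = 112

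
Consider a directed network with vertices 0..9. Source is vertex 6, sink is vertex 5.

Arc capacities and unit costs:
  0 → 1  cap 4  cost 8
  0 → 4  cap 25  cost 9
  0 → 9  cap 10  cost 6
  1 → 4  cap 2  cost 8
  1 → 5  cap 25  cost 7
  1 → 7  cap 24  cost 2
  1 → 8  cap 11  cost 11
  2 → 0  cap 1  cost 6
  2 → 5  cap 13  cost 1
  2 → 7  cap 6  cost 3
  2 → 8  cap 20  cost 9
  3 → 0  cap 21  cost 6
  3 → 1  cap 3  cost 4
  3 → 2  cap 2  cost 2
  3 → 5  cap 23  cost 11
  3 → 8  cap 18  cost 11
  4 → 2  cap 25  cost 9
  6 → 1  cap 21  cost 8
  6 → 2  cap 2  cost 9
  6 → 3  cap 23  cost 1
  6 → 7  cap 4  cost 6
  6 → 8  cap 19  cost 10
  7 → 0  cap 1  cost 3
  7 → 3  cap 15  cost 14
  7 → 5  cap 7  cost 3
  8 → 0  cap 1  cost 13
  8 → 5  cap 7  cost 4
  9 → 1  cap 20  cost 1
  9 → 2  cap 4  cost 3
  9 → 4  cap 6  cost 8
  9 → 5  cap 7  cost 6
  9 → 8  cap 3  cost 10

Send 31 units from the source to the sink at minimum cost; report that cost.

shortest-cost path #1: 6→3→2→5 push 2 @ unit cost 4 (adds 8)
shortest-cost path #2: 6→7→5 push 4 @ unit cost 9 (adds 36)
shortest-cost path #3: 6→2→5 push 2 @ unit cost 10 (adds 20)
shortest-cost path #4: 6→3→1→7→5 push 3 @ unit cost 10 (adds 30)
shortest-cost path #5: 6→3→5 push 18 @ unit cost 12 (adds 216)
shortest-cost path #6: 6→8→5 push 2 @ unit cost 14 (adds 28)
total cost = 338

Minimum cost for 31 units: 338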